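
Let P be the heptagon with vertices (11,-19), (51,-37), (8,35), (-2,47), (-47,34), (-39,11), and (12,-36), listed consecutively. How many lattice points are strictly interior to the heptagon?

The shoelace formula gives twice the area as |[11·(-37) − 51·(-19)] + [51·35 − 8·(-37)] + [8·47 − (-2)·35] + [(-2)·34 − (-47)·47] + [(-47)·11 − (-39)·34] + [(-39)·(-36) − 12·11] + [12·(-19) − 11·(-36)]| = 7479, so the area is 3739.5.
The number of boundary lattice points is Σ gcd(|Δx|,|Δy|) = gcd(40,18) + gcd(43,72) + gcd(10,12) + gcd(45,13) + gcd(8,23) + gcd(51,47) + gcd(1,17) = 2+1+2+1+1+1+1 = 9.
Pick's theorem gives I = A − B/2 + 1 = 3739.5 − 9/2 + 1 = 3736.

3736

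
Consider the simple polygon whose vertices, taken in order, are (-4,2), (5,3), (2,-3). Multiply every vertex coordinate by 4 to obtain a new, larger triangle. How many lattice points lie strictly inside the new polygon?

Using the shoelace formula, 2A = |[(-4)·3 − 5·2] + [5·(-3) − 2·3] + [2·2 − (-4)·(-3)]| = 51, so the area is 25.5.
Summing gcd(|Δx|,|Δy|) over the edges gives the boundary count: gcd(9,1) + gcd(3,6) + gcd(6,5) = 1+3+1 = 5.
Scaling by 4 multiplies the area by 4² = 16 (so the new area is 408) and multiplies the boundary lattice-point count by 4, giving 20.
By Pick's theorem, the interior count of the dilated polygon is 408 − 20/2 + 1 = 399.

399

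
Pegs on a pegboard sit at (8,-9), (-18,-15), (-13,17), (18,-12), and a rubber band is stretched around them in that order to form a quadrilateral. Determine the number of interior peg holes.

The shoelace formula gives twice the area as |(8·(-15) − (-18)·(-9)) + ((-18)·17 − (-13)·(-15)) + ((-13)·(-12) − 18·17) + (18·(-9) − 8·(-12))| = 999, so the area is 999/2.
Summing gcd(|Δx|,|Δy|) over the edges gives the boundary count: gcd(26,6) + gcd(5,32) + gcd(31,29) + gcd(10,3) = 2+1+1+1 = 5.
By Pick's theorem A = I + B/2 − 1, so I = 999/2 − 5/2 + 1 = 498.

498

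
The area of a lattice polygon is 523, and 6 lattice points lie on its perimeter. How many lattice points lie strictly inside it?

521

From Pick's theorem, I = A − B/2 + 1 = 523 − 6/2 + 1 = 521.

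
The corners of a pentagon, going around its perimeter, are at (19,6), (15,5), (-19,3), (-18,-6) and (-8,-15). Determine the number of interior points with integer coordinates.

383

The shoelace formula gives twice the area as |[19·5 − 15·6] + [15·3 − (-19)·5] + [(-19)·(-6) − (-18)·3] + [(-18)·(-15) − (-8)·(-6)] + [(-8)·6 − 19·(-15)]| = 772, so the area is 386.
The number of boundary lattice points is Σ gcd(|Δx|,|Δy|) = gcd(4,1) + gcd(34,2) + gcd(1,9) + gcd(10,9) + gcd(27,21) = 1+2+1+1+3 = 8.
Pick's theorem gives I = A − B/2 + 1 = 386 − 8/2 + 1 = 383.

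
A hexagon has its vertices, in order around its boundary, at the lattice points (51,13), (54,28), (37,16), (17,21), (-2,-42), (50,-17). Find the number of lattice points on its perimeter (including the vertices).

12

The number of boundary lattice points is Σ gcd(|Δx|,|Δy|) = gcd(3,15) + gcd(17,12) + gcd(20,5) + gcd(19,63) + gcd(52,25) + gcd(1,30) = 3+1+5+1+1+1 = 12.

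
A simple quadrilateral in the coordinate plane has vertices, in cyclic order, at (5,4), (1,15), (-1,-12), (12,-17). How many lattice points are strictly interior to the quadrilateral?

By the shoelace formula, twice the signed area is |[5·15 − 1·4] + [1·(-12) − (-1)·15] + [(-1)·(-17) − 12·(-12)] + [12·4 − 5·(-17)]| = 368, so the area is 184.
Along each edge there are gcd(|Δx|,|Δy|)+1 lattice points, so counting each shared vertex once the boundary has gcd(4,11) + gcd(2,27) + gcd(13,5) + gcd(7,21) = 1+1+1+7 = 10.
Pick's theorem gives I = A − B/2 + 1 = 184 − 10/2 + 1 = 180.

180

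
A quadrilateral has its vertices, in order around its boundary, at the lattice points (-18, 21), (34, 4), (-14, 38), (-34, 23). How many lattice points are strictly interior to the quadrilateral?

612

The shoelace formula gives twice the area as |((-18)·4 − 34·21) + (34·38 − (-14)·4) + ((-14)·23 − (-34)·38) + ((-34)·21 − (-18)·23)| = 1232, so the area is 616.
Summing gcd(|Δx|,|Δy|) over the edges gives the boundary count: gcd(52,17) + gcd(48,34) + gcd(20,15) + gcd(16,2) = 1+2+5+2 = 10.
Pick's theorem gives I = A − B/2 + 1 = 616 − 10/2 + 1 = 612.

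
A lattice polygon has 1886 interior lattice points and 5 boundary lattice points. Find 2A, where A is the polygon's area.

By Pick's theorem, A = I + B/2 − 1 = 1886 + 5/2 − 1 = 3775/2.
Hence 2A = 3775.

3775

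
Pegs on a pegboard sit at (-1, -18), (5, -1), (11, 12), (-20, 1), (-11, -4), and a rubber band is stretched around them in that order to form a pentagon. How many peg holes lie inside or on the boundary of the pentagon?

Using the shoelace formula, 2A = |((-1)·(-1) − 5·(-18)) + (5·12 − 11·(-1)) + (11·1 − (-20)·12) + ((-20)·(-4) − (-11)·1) + ((-11)·(-18) − (-1)·(-4))| = 698, so the area is 349.
Along each edge there are gcd(|Δx|,|Δy|)+1 lattice points, so counting each shared vertex once the boundary has gcd(6,17) + gcd(6,13) + gcd(31,11) + gcd(9,5) + gcd(10,14) = 1+1+1+1+2 = 6.
Pick's theorem gives I = A − B/2 + 1 = 349 − 6/2 + 1 = 347, so the closed region contains I + B = 347 + 6 = 353 lattice points.

353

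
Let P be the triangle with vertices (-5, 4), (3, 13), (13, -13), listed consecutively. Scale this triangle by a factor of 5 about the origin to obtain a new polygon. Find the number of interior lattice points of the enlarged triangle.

By the shoelace formula, twice the signed area is |[(-5)·13 − 3·4] + [3·(-13) − 13·13] + [13·4 − (-5)·(-13)]| = 298, so the area is 149.
Along each edge there are gcd(|Δx|,|Δy|)+1 lattice points, so counting each shared vertex once the boundary has gcd(8,9) + gcd(10,26) + gcd(18,17) = 1+2+1 = 4.
Scaling by 5 multiplies the area by 5² = 25 (so the new area is 3725) and multiplies the boundary lattice-point count by 5, giving 20.
By Pick's theorem, the interior count of the dilated polygon is 3725 − 20/2 + 1 = 3716.

3716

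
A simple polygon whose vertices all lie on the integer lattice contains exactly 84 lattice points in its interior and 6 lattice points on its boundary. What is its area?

By Pick's theorem, A = I + B/2 − 1 = 84 + 6/2 − 1 = 86.

86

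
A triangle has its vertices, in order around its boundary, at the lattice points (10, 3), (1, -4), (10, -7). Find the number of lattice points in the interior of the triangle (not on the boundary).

39

Using the shoelace formula, 2A = |(10·(-4) − 1·3) + (1·(-7) − 10·(-4)) + (10·3 − 10·(-7))| = 90, so the area is 45.
Summing gcd(|Δx|,|Δy|) over the edges gives the boundary count: gcd(9,7) + gcd(9,3) + gcd(0,10) = 1+3+10 = 14.
By Pick's theorem A = I + B/2 − 1, so I = 45 − 14/2 + 1 = 39.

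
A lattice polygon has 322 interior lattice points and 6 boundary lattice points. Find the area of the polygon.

Pick's theorem states A = I + B/2 − 1, so A = 322 + 6/2 − 1 = 324.

324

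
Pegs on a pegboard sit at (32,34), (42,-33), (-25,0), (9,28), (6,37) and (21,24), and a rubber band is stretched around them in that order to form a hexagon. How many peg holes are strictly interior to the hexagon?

2262

By the shoelace formula, twice the signed area is |[32·(-33) − 42·34] + [42·0 − (-25)·(-33)] + [(-25)·28 − 9·0] + [9·37 − 6·28] + [6·24 − 21·37] + [21·34 − 32·24]| = 4531, so the area is 4531/2.
The number of boundary lattice points is Σ gcd(|Δx|,|Δy|) = gcd(10,67) + gcd(67,33) + gcd(34,28) + gcd(3,9) + gcd(15,13) + gcd(11,10) = 1+1+2+3+1+1 = 9.
By Pick's theorem A = I + B/2 − 1, so I = 4531/2 − 9/2 + 1 = 2262.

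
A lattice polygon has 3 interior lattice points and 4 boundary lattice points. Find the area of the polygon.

4

Pick's theorem states A = I + B/2 − 1, so A = 3 + 4/2 − 1 = 4.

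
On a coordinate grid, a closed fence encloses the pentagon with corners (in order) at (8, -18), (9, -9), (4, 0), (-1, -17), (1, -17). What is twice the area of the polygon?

Using the shoelace formula, 2A = |(8·(-9) − 9·(-18)) + (9·0 − 4·(-9)) + (4·(-17) − (-1)·0) + ((-1)·(-17) − 1·(-17)) + (1·(-18) − 8·(-17))| = 210, so the area is 105.

210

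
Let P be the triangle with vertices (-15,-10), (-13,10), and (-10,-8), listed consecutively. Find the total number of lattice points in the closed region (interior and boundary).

52

By the shoelace formula, twice the signed area is |((-15)·10 − (-13)·(-10)) + ((-13)·(-8) − (-10)·10) + ((-10)·(-10) − (-15)·(-8))| = 96, so the area is 48.
Along each edge there are gcd(|Δx|,|Δy|)+1 lattice points, so counting each shared vertex once the boundary has gcd(2,20) + gcd(3,18) + gcd(5,2) = 2+3+1 = 6.
Pick's theorem gives I = A − B/2 + 1 = 48 − 6/2 + 1 = 46, so the closed region contains I + B = 46 + 6 = 52 lattice points.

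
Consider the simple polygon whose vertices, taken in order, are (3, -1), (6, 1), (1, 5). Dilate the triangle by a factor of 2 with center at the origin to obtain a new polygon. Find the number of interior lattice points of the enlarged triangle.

41

Using the shoelace formula, 2A = |[3·1 − 6·(-1)] + [6·5 − 1·1] + [1·(-1) − 3·5]| = 22, so the area is 11.
Along each edge there are gcd(|Δx|,|Δy|)+1 lattice points, so counting each shared vertex once the boundary has gcd(3,2) + gcd(5,4) + gcd(2,6) = 1+1+2 = 4.
Scaling by 2 multiplies the area by 2² = 4 (so the new area is 44) and multiplies the boundary lattice-point count by 2, giving 8.
By Pick's theorem, the interior count of the dilated polygon is 44 − 8/2 + 1 = 41.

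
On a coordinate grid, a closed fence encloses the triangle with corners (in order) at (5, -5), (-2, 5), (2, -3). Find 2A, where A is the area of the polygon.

Using the shoelace formula, 2A = |[5·5 − (-2)·(-5)] + [(-2)·(-3) − 2·5] + [2·(-5) − 5·(-3)]| = 16, so the area is 8.

16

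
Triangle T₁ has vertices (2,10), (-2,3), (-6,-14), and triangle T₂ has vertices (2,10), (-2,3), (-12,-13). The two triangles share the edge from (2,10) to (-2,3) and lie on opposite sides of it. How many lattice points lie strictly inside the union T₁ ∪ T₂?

The union is the simple quadrilateral with vertices (2,10), (-6,-14), (-2,3), (-12,-13) in order.
The shoelace formula gives twice the area as |(2·(-14) − (-6)·10) + ((-6)·3 − (-2)·(-14)) + ((-2)·(-13) − (-12)·3) + ((-12)·10 − 2·(-13))| = 46, so the area is 23.
The number of boundary lattice points is Σ gcd(|Δx|,|Δy|) = gcd(8,24) + gcd(4,17) + gcd(10,16) + gcd(14,23) = 8+1+2+1 = 12.
By Pick's theorem I = A − B/2 + 1 = 23 − 12/2 + 1 = 18.

18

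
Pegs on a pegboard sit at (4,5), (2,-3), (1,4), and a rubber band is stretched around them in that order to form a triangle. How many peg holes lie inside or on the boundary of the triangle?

14

By the shoelace formula, twice the signed area is |[4·(-3) − 2·5] + [2·4 − 1·(-3)] + [1·5 − 4·4]| = 22, so the area is 11.
Summing gcd(|Δx|,|Δy|) over the edges gives the boundary count: gcd(2,8) + gcd(1,7) + gcd(3,1) = 2+1+1 = 4.
Pick's theorem gives I = A − B/2 + 1 = 11 − 4/2 + 1 = 10, so the closed region contains I + B = 10 + 4 = 14 lattice points.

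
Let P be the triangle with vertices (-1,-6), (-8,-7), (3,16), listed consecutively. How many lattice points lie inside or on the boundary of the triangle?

By the shoelace formula, twice the signed area is |[(-1)·(-7) − (-8)·(-6)] + [(-8)·16 − 3·(-7)] + [3·(-6) − (-1)·16]| = 150, so the area is 75.
Summing gcd(|Δx|,|Δy|) over the edges gives the boundary count: gcd(7,1) + gcd(11,23) + gcd(4,22) = 1+1+2 = 4.
Pick's theorem gives I = A − B/2 + 1 = 75 − 4/2 + 1 = 74, so the closed region contains I + B = 74 + 4 = 78 lattice points.

78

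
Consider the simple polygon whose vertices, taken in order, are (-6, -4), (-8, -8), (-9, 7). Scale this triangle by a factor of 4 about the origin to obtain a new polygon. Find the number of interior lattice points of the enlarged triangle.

265

The shoelace formula gives twice the area as |[(-6)·(-8) − (-8)·(-4)] + [(-8)·7 − (-9)·(-8)] + [(-9)·(-4) − (-6)·7]| = 34, so the area is 17.
Summing gcd(|Δx|,|Δy|) over the edges gives the boundary count: gcd(2,4) + gcd(1,15) + gcd(3,11) = 2+1+1 = 4.
Scaling by 4 multiplies the area by 4² = 16 (so the new area is 272) and multiplies the boundary lattice-point count by 4, giving 16.
By Pick's theorem, the interior count of the dilated polygon is 272 − 16/2 + 1 = 265.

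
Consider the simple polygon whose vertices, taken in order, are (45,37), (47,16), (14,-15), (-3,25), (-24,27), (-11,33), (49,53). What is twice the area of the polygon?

The shoelace formula gives twice the area as |[45·16 − 47·37] + [47·(-15) − 14·16] + [14·25 − (-3)·(-15)] + [(-3)·27 − (-24)·25] + [(-24)·33 − (-11)·27] + [(-11)·53 − 49·33] + [49·37 − 45·53]| = 4391, so the area is 2195.5.

4391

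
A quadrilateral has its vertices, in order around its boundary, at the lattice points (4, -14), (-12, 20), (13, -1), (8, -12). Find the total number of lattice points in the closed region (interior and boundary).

278

The shoelace formula gives twice the area as |(4·20 − (-12)·(-14)) + ((-12)·(-1) − 13·20) + (13·(-12) − 8·(-1)) + (8·(-14) − 4·(-12))| = 548, so the area is 274.
The number of boundary lattice points is Σ gcd(|Δx|,|Δy|) = gcd(16,34) + gcd(25,21) + gcd(5,11) + gcd(4,2) = 2+1+1+2 = 6.
Pick's theorem gives I = A − B/2 + 1 = 274 − 6/2 + 1 = 272, so the closed region contains I + B = 272 + 6 = 278 lattice points.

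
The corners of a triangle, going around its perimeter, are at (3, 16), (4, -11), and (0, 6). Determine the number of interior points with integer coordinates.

45

Using the shoelace formula, 2A = |[3·(-11) − 4·16] + [4·6 − 0·(-11)] + [0·16 − 3·6]| = 91, so the area is 45.5.
Along each edge there are gcd(|Δx|,|Δy|)+1 lattice points, so counting each shared vertex once the boundary has gcd(1,27) + gcd(4,17) + gcd(3,10) = 1+1+1 = 3.
Pick's theorem gives I = A − B/2 + 1 = 45.5 − 3/2 + 1 = 45.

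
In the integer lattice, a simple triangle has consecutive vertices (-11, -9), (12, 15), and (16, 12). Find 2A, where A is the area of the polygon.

165

Using the shoelace formula, 2A = |[(-11)·15 − 12·(-9)] + [12·12 − 16·15] + [16·(-9) − (-11)·12]| = 165, so the area is 165/2.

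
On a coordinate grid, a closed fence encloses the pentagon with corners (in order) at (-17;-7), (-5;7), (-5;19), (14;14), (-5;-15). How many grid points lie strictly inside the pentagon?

446

Using the shoelace formula, 2A = |((-17)·7 − (-5)·(-7)) + ((-5)·19 − (-5)·7) + ((-5)·14 − 14·19) + (14·(-15) − (-5)·14) + ((-5)·(-7) − (-17)·(-15))| = 910, so the area is 455.
The number of boundary lattice points is Σ gcd(|Δx|,|Δy|) = gcd(12,14) + gcd(0,12) + gcd(19,5) + gcd(19,29) + gcd(12,8) = 2+12+1+1+4 = 20.
By Pick's theorem A = I + B/2 − 1, so I = 455 − 20/2 + 1 = 446.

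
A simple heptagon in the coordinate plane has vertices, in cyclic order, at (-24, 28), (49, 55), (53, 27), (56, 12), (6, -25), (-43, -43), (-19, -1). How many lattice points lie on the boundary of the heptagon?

17

Summing gcd(|Δx|,|Δy|) over the edges gives the boundary count: gcd(73,27) + gcd(4,28) + gcd(3,15) + gcd(50,37) + gcd(49,18) + gcd(24,42) + gcd(5,29) = 1+4+3+1+1+6+1 = 17.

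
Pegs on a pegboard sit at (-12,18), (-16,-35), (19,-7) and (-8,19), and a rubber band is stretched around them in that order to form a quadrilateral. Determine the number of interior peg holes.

933

Using the shoelace formula, 2A = |((-12)·(-35) − (-16)·18) + ((-16)·(-7) − 19·(-35)) + (19·19 − (-8)·(-7)) + ((-8)·18 − (-12)·19)| = 1874, so the area is 937.
Summing gcd(|Δx|,|Δy|) over the edges gives the boundary count: gcd(4,53) + gcd(35,28) + gcd(27,26) + gcd(4,1) = 1+7+1+1 = 10.
Pick's theorem gives I = A − B/2 + 1 = 937 − 10/2 + 1 = 933.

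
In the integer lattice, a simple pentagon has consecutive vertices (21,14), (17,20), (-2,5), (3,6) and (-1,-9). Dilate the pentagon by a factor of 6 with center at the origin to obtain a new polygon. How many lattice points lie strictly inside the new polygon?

7795

By the shoelace formula, twice the signed area is |[21·20 − 17·14] + [17·5 − (-2)·20] + [(-2)·6 − 3·5] + [3·(-9) − (-1)·6] + [(-1)·14 − 21·(-9)]| = 434, so the area is 217.
Summing gcd(|Δx|,|Δy|) over the edges gives the boundary count: gcd(4,6) + gcd(19,15) + gcd(5,1) + gcd(4,15) + gcd(22,23) = 2+1+1+1+1 = 6.
Scaling by 6 multiplies the area by 6² = 36 (so the new area is 7812) and multiplies the boundary lattice-point count by 6, giving 36.
By Pick's theorem, the interior count of the dilated polygon is 7812 − 36/2 + 1 = 7795.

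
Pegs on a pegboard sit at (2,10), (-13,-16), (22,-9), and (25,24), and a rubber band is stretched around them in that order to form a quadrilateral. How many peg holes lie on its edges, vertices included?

12

Along each edge there are gcd(|Δx|,|Δy|)+1 lattice points, so counting each shared vertex once the boundary has gcd(15,26) + gcd(35,7) + gcd(3,33) + gcd(23,14) = 1+7+3+1 = 12.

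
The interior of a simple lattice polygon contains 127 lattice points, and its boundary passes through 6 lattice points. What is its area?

Pick's theorem states A = I + B/2 − 1, so A = 127 + 6/2 − 1 = 129.

129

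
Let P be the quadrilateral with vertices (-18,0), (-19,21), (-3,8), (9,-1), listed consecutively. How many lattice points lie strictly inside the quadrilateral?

Using the shoelace formula, 2A = |((-18)·21 − (-19)·0) + ((-19)·8 − (-3)·21) + ((-3)·(-1) − 9·8) + (9·0 − (-18)·(-1))| = 554, so the area is 277.
Summing gcd(|Δx|,|Δy|) over the edges gives the boundary count: gcd(1,21) + gcd(16,13) + gcd(12,9) + gcd(27,1) = 1+1+3+1 = 6.
By Pick's theorem A = I + B/2 − 1, so I = 277 − 6/2 + 1 = 275.

275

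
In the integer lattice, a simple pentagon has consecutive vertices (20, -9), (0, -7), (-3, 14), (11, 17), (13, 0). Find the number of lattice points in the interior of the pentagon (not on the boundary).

349

Using the shoelace formula, 2A = |(20·(-7) − 0·(-9)) + (0·14 − (-3)·(-7)) + ((-3)·17 − 11·14) + (11·0 − 13·17) + (13·(-9) − 20·0)| = 704, so the area is 352.
Summing gcd(|Δx|,|Δy|) over the edges gives the boundary count: gcd(20,2) + gcd(3,21) + gcd(14,3) + gcd(2,17) + gcd(7,9) = 2+3+1+1+1 = 8.
By Pick's theorem A = I + B/2 − 1, so I = 352 − 8/2 + 1 = 349.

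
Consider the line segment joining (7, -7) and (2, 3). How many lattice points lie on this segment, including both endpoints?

6

The number of lattice points on a segment between lattice points is gcd(|Δx|,|Δy|) + 1 = gcd(5,10) + 1 = 5 + 1 = 6.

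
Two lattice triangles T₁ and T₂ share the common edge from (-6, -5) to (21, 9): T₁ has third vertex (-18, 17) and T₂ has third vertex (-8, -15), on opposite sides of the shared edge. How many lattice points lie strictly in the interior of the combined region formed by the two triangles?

500

The union is the simple quadrilateral with vertices (-6, -5), (-18, 17), (21, 9), (-8, -15) in order.
Using the shoelace formula, 2A = |[(-6)·17 − (-18)·(-5)] + [(-18)·9 − 21·17] + [21·(-15) − (-8)·9] + [(-8)·(-5) − (-6)·(-15)]| = 1004, so the area is 502.
Summing gcd(|Δx|,|Δy|) over the edges gives the boundary count: gcd(12,22) + gcd(39,8) + gcd(29,24) + gcd(2,10) = 2+1+1+2 = 6.
By Pick's theorem I = A − B/2 + 1 = 502 − 6/2 + 1 = 500.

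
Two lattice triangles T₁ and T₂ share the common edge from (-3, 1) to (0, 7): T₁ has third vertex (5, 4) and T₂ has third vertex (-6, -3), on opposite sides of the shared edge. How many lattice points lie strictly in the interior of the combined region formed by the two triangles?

21

The union is the simple quadrilateral with vertices (-3, 1), (5, 4), (0, 7), (-6, -3) in order.
Using the shoelace formula, 2A = |[(-3)·4 − 5·1] + [5·7 − 0·4] + [0·(-3) − (-6)·7] + [(-6)·1 − (-3)·(-3)]| = 45, so the area is 22.5.
Summing gcd(|Δx|,|Δy|) over the edges gives the boundary count: gcd(8,3) + gcd(5,3) + gcd(6,10) + gcd(3,4) = 1+1+2+1 = 5.
By Pick's theorem I = A − B/2 + 1 = 22.5 − 5/2 + 1 = 21.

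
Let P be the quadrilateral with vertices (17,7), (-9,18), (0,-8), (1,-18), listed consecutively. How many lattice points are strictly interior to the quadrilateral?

380

By the shoelace formula, twice the signed area is |[17·18 − (-9)·7] + [(-9)·(-8) − 0·18] + [0·(-18) − 1·(-8)] + [1·7 − 17·(-18)]| = 762, so the area is 381.
The number of boundary lattice points is Σ gcd(|Δx|,|Δy|) = gcd(26,11) + gcd(9,26) + gcd(1,10) + gcd(16,25) = 1+1+1+1 = 4.
Pick's theorem gives I = A − B/2 + 1 = 381 − 4/2 + 1 = 380.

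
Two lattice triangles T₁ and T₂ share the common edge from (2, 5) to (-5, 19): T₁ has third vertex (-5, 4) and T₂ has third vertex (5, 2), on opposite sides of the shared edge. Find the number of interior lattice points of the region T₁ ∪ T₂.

The union is the simple quadrilateral with vertices (2, 5), (-5, 4), (-5, 19), (5, 2) in order.
By the shoelace formula, twice the signed area is |(2·4 − (-5)·5) + ((-5)·19 − (-5)·4) + ((-5)·2 − 5·19) + (5·5 − 2·2)| = 126, so the area is 63.
Along each edge there are gcd(|Δx|,|Δy|)+1 lattice points, so counting each shared vertex once the boundary has gcd(7,1) + gcd(0,15) + gcd(10,17) + gcd(3,3) = 1+15+1+3 = 20.
By Pick's theorem I = A − B/2 + 1 = 63 − 20/2 + 1 = 54.

54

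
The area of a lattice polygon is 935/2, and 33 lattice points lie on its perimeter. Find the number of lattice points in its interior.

Pick's theorem A = I + B/2 − 1 rearranges to I = A − B/2 + 1 = 935/2 − 33/2 + 1 = 452.

452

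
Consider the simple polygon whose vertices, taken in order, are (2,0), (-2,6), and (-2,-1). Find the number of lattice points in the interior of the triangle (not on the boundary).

Using the shoelace formula, 2A = |[2·6 − (-2)·0] + [(-2)·(-1) − (-2)·6] + [(-2)·0 − 2·(-1)]| = 28, so the area is 14.
Along each edge there are gcd(|Δx|,|Δy|)+1 lattice points, so counting each shared vertex once the boundary has gcd(4,6) + gcd(0,7) + gcd(4,1) = 2+7+1 = 10.
By Pick's theorem A = I + B/2 − 1, so I = 14 − 10/2 + 1 = 10.

10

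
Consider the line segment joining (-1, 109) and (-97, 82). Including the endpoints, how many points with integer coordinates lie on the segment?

The number of lattice points on a segment between lattice points is gcd(|Δx|,|Δy|) + 1 = gcd(96,27) + 1 = 3 + 1 = 4.

4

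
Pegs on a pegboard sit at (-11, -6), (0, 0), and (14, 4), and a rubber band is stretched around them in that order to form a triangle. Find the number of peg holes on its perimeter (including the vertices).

The number of boundary lattice points is Σ gcd(|Δx|,|Δy|) = gcd(11,6) + gcd(14,4) + gcd(25,10) = 1+2+5 = 8.

8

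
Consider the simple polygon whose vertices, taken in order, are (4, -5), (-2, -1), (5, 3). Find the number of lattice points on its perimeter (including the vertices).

The number of boundary lattice points is Σ gcd(|Δx|,|Δy|) = gcd(6,4) + gcd(7,4) + gcd(1,8) = 2+1+1 = 4.

4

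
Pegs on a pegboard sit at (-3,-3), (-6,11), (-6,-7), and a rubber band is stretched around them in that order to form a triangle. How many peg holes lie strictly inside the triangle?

18

By the shoelace formula, twice the signed area is |[(-3)·11 − (-6)·(-3)] + [(-6)·(-7) − (-6)·11] + [(-6)·(-3) − (-3)·(-7)]| = 54, so the area is 27.
Summing gcd(|Δx|,|Δy|) over the edges gives the boundary count: gcd(3,14) + gcd(0,18) + gcd(3,4) = 1+18+1 = 20.
Pick's theorem gives I = A − B/2 + 1 = 27 − 20/2 + 1 = 18.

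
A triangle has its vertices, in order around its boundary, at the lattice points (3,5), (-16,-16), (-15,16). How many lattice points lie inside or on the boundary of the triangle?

Using the shoelace formula, 2A = |[3·(-16) − (-16)·5] + [(-16)·16 − (-15)·(-16)] + [(-15)·5 − 3·16]| = 587, so the area is 293.5.
Along each edge there are gcd(|Δx|,|Δy|)+1 lattice points, so counting each shared vertex once the boundary has gcd(19,21) + gcd(1,32) + gcd(18,11) = 1+1+1 = 3.
Pick's theorem gives I = A − B/2 + 1 = 293.5 − 3/2 + 1 = 293, so the closed region contains I + B = 293 + 3 = 296 lattice points.

296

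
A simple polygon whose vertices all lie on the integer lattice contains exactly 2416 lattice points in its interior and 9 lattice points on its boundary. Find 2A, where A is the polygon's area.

By Pick's theorem, A = I + B/2 − 1 = 2416 + 9/2 − 1 = 4839/2.
Hence 2A = 4839.

4839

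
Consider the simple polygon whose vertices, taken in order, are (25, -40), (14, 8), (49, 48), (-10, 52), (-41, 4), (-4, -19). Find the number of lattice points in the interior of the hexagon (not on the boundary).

The shoelace formula gives twice the area as |[25·8 − 14·(-40)] + [14·48 − 49·8] + [49·52 − (-10)·48] + [(-10)·4 − (-41)·52] + [(-41)·(-19) − (-4)·4] + [(-4)·(-40) − 25·(-19)]| = 7590, so the area is 3795.
The number of boundary lattice points is Σ gcd(|Δx|,|Δy|) = gcd(11,48) + gcd(35,40) + gcd(59,4) + gcd(31,48) + gcd(37,23) + gcd(29,21) = 1+5+1+1+1+1 = 10.
Pick's theorem gives I = A − B/2 + 1 = 3795 − 10/2 + 1 = 3791.

3791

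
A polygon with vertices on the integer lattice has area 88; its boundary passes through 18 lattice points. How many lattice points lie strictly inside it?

Pick's theorem A = I + B/2 − 1 rearranges to I = A − B/2 + 1 = 88 − 18/2 + 1 = 80.

80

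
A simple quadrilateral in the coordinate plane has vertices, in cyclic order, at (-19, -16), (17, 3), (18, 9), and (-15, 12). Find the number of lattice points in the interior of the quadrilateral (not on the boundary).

563

By the shoelace formula, twice the signed area is |[(-19)·3 − 17·(-16)] + [17·9 − 18·3] + [18·12 − (-15)·9] + [(-15)·(-16) − (-19)·12]| = 1133, so the area is 1133/2.
The number of boundary lattice points is Σ gcd(|Δx|,|Δy|) = gcd(36,19) + gcd(1,6) + gcd(33,3) + gcd(4,28) = 1+1+3+4 = 9.
By Pick's theorem A = I + B/2 − 1, so I = 1133/2 − 9/2 + 1 = 563.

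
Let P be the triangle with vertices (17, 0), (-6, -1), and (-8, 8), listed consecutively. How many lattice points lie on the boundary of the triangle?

Summing gcd(|Δx|,|Δy|) over the edges gives the boundary count: gcd(23,1) + gcd(2,9) + gcd(25,8) = 1+1+1 = 3.

3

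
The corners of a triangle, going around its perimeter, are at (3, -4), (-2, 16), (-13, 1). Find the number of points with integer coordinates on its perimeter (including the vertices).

7

The number of boundary lattice points is Σ gcd(|Δx|,|Δy|) = gcd(5,20) + gcd(11,15) + gcd(16,5) = 5+1+1 = 7.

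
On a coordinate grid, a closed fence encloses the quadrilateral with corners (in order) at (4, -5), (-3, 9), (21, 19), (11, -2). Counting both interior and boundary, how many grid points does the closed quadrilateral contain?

268

By the shoelace formula, twice the signed area is |(4·9 − (-3)·(-5)) + ((-3)·19 − 21·9) + (21·(-2) − 11·19) + (11·(-5) − 4·(-2))| = 523, so the area is 261.5.
The number of boundary lattice points is Σ gcd(|Δx|,|Δy|) = gcd(7,14) + gcd(24,10) + gcd(10,21) + gcd(7,3) = 7+2+1+1 = 11.
Pick's theorem gives I = A − B/2 + 1 = 261.5 − 11/2 + 1 = 257, so the closed region contains I + B = 257 + 11 = 268 lattice points.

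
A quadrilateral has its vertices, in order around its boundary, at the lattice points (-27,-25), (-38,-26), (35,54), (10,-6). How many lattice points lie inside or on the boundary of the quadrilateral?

1281

Using the shoelace formula, 2A = |((-27)·(-26) − (-38)·(-25)) + ((-38)·54 − 35·(-26)) + (35·(-6) − 10·54) + (10·(-25) − (-27)·(-6))| = 2552, so the area is 1276.
The number of boundary lattice points is Σ gcd(|Δx|,|Δy|) = gcd(11,1) + gcd(73,80) + gcd(25,60) + gcd(37,19) = 1+1+5+1 = 8.
Pick's theorem gives I = A − B/2 + 1 = 1276 − 8/2 + 1 = 1273, so the closed region contains I + B = 1273 + 8 = 1281 lattice points.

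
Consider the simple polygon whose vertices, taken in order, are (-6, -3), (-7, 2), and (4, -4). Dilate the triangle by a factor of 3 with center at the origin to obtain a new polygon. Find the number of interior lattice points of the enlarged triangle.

The shoelace formula gives twice the area as |[(-6)·2 − (-7)·(-3)] + [(-7)·(-4) − 4·2] + [4·(-3) − (-6)·(-4)]| = 49, so the area is 49/2.
Summing gcd(|Δx|,|Δy|) over the edges gives the boundary count: gcd(1,5) + gcd(11,6) + gcd(10,1) = 1+1+1 = 3.
Scaling by 3 multiplies the area by 3² = 9 (so the new area is 441/2) and multiplies the boundary lattice-point count by 3, giving 9.
By Pick's theorem, the interior count of the dilated polygon is 441/2 − 9/2 + 1 = 217.

217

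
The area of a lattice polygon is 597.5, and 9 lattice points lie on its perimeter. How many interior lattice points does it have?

594

From Pick's theorem, I = A − B/2 + 1 = 597.5 − 9/2 + 1 = 594.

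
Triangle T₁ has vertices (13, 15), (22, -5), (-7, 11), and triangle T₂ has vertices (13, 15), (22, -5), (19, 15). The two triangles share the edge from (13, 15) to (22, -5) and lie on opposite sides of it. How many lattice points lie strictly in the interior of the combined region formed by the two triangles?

The union is the simple quadrilateral with vertices (13, 15), (-7, 11), (22, -5), (19, 15) in order.
The shoelace formula gives twice the area as |[13·11 − (-7)·15] + [(-7)·(-5) − 22·11] + [22·15 − 19·(-5)] + [19·15 − 13·15]| = 556, so the area is 278.
Along each edge there are gcd(|Δx|,|Δy|)+1 lattice points, so counting each shared vertex once the boundary has gcd(20,4) + gcd(29,16) + gcd(3,20) + gcd(6,0) = 4+1+1+6 = 12.
By Pick's theorem I = A − B/2 + 1 = 278 − 12/2 + 1 = 273.

273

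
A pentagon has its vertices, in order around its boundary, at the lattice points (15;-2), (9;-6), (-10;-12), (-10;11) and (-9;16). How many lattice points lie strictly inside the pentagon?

By the shoelace formula, twice the signed area is |(15·(-6) − 9·(-2)) + (9·(-12) − (-10)·(-6)) + ((-10)·11 − (-10)·(-12)) + ((-10)·16 − (-9)·11) + ((-9)·(-2) − 15·16)| = 753, so the area is 376.5.
Summing gcd(|Δx|,|Δy|) over the edges gives the boundary count: gcd(6,4) + gcd(19,6) + gcd(0,23) + gcd(1,5) + gcd(24,18) = 2+1+23+1+6 = 33.
Pick's theorem gives I = A − B/2 + 1 = 376.5 − 33/2 + 1 = 361.

361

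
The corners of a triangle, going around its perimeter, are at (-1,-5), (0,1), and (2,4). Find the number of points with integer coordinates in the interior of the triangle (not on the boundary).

3

Using the shoelace formula, 2A = |((-1)·1 − 0·(-5)) + (0·4 − 2·1) + (2·(-5) − (-1)·4)| = 9, so the area is 9/2.
Summing gcd(|Δx|,|Δy|) over the edges gives the boundary count: gcd(1,6) + gcd(2,3) + gcd(3,9) = 1+1+3 = 5.
Pick's theorem gives I = A − B/2 + 1 = 9/2 − 5/2 + 1 = 3.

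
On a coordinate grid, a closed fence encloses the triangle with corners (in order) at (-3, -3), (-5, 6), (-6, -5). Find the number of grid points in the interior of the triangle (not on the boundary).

Using the shoelace formula, 2A = |((-3)·6 − (-5)·(-3)) + ((-5)·(-5) − (-6)·6) + ((-6)·(-3) − (-3)·(-5))| = 31, so the area is 15.5.
Along each edge there are gcd(|Δx|,|Δy|)+1 lattice points, so counting each shared vertex once the boundary has gcd(2,9) + gcd(1,11) + gcd(3,2) = 1+1+1 = 3.
By Pick's theorem A = I + B/2 − 1, so I = 15.5 − 3/2 + 1 = 15.

15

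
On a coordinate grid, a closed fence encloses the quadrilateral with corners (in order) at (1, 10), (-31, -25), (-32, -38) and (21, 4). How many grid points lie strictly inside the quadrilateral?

768

Using the shoelace formula, 2A = |(1·(-25) − (-31)·10) + ((-31)·(-38) − (-32)·(-25)) + ((-32)·4 − 21·(-38)) + (21·10 − 1·4)| = 1539, so the area is 769.5.
The number of boundary lattice points is Σ gcd(|Δx|,|Δy|) = gcd(32,35) + gcd(1,13) + gcd(53,42) + gcd(20,6) = 1+1+1+2 = 5.
Pick's theorem gives I = A − B/2 + 1 = 769.5 − 5/2 + 1 = 768.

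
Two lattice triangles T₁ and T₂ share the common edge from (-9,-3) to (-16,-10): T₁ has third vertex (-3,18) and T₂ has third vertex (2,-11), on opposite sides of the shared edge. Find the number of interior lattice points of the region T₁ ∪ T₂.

117

The union is the simple quadrilateral with vertices (-9,-3), (-3,18), (-16,-10), (2,-11) in order.
The shoelace formula gives twice the area as |[(-9)·18 − (-3)·(-3)] + [(-3)·(-10) − (-16)·18] + [(-16)·(-11) − 2·(-10)] + [2·(-3) − (-9)·(-11)]| = 238, so the area is 119.
Along each edge there are gcd(|Δx|,|Δy|)+1 lattice points, so counting each shared vertex once the boundary has gcd(6,21) + gcd(13,28) + gcd(18,1) + gcd(11,8) = 3+1+1+1 = 6.
By Pick's theorem I = A − B/2 + 1 = 119 − 6/2 + 1 = 117.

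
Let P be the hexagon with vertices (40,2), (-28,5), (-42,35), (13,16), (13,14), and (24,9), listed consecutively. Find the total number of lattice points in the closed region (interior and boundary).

1104

Using the shoelace formula, 2A = |[40·5 − (-28)·2] + [(-28)·35 − (-42)·5] + [(-42)·16 − 13·35] + [13·14 − 13·16] + [13·9 − 24·14] + [24·2 − 40·9]| = 2198, so the area is 1099.
Along each edge there are gcd(|Δx|,|Δy|)+1 lattice points, so counting each shared vertex once the boundary has gcd(68,3) + gcd(14,30) + gcd(55,19) + gcd(0,2) + gcd(11,5) + gcd(16,7) = 1+2+1+2+1+1 = 8.
Pick's theorem gives I = A − B/2 + 1 = 1099 − 8/2 + 1 = 1096, so the closed region contains I + B = 1096 + 8 = 1104 lattice points.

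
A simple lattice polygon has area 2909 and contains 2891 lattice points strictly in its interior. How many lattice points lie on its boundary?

38

Pick's theorem gives A = I + B/2 − 1, so B = 2(A − I + 1) = 2(2909 − 2891 + 1) = 38.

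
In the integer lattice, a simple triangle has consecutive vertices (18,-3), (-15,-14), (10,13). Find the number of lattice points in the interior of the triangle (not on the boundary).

299

The shoelace formula gives twice the area as |[18·(-14) − (-15)·(-3)] + [(-15)·13 − 10·(-14)] + [10·(-3) − 18·13]| = 616, so the area is 308.
The number of boundary lattice points is Σ gcd(|Δx|,|Δy|) = gcd(33,11) + gcd(25,27) + gcd(8,16) = 11+1+8 = 20.
By Pick's theorem A = I + B/2 − 1, so I = 308 − 20/2 + 1 = 299.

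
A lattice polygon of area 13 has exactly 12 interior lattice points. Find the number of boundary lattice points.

Pick's theorem gives A = I + B/2 − 1, so B = 2(A − I + 1) = 2(13 − 12 + 1) = 4.

4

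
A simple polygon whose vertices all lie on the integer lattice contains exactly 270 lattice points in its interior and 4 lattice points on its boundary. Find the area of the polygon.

271

By Pick's theorem, A = I + B/2 − 1 = 270 + 4/2 − 1 = 271.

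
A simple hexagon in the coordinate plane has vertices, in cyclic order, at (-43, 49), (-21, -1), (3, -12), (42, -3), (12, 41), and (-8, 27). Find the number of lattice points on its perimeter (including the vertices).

The number of boundary lattice points is Σ gcd(|Δx|,|Δy|) = gcd(22,50) + gcd(24,11) + gcd(39,9) + gcd(30,44) + gcd(20,14) + gcd(35,22) = 2+1+3+2+2+1 = 11.

11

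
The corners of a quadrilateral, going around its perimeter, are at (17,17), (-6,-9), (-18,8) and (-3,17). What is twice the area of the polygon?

By the shoelace formula, twice the signed area is |(17·(-9) − (-6)·17) + ((-6)·8 − (-18)·(-9)) + ((-18)·17 − (-3)·8) + ((-3)·17 − 17·17)| = 883, so the area is 883/2.

883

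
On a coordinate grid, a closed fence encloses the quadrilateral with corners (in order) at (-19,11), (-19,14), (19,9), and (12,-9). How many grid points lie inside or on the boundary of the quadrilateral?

410

Using the shoelace formula, 2A = |[(-19)·14 − (-19)·11] + [(-19)·9 − 19·14] + [19·(-9) − 12·9] + [12·11 − (-19)·(-9)]| = 812, so the area is 406.
Along each edge there are gcd(|Δx|,|Δy|)+1 lattice points, so counting each shared vertex once the boundary has gcd(0,3) + gcd(38,5) + gcd(7,18) + gcd(31,20) = 3+1+1+1 = 6.
Pick's theorem gives I = A − B/2 + 1 = 406 − 6/2 + 1 = 404, so the closed region contains I + B = 404 + 6 = 410 lattice points.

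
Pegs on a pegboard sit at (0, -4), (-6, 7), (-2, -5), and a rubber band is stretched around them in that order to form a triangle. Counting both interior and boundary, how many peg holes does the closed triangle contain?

The shoelace formula gives twice the area as |[0·7 − (-6)·(-4)] + [(-6)·(-5) − (-2)·7] + [(-2)·(-4) − 0·(-5)]| = 28, so the area is 14.
Along each edge there are gcd(|Δx|,|Δy|)+1 lattice points, so counting each shared vertex once the boundary has gcd(6,11) + gcd(4,12) + gcd(2,1) = 1+4+1 = 6.
Pick's theorem gives I = A − B/2 + 1 = 14 − 6/2 + 1 = 12, so the closed region contains I + B = 12 + 6 = 18 lattice points.

18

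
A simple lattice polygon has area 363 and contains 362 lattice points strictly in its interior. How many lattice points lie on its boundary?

Pick's theorem gives A = I + B/2 − 1, so B = 2(A − I + 1) = 2(363 − 362 + 1) = 4.

4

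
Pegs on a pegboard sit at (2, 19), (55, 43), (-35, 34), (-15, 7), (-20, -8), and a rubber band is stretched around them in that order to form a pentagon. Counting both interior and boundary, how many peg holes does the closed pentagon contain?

By the shoelace formula, twice the signed area is |(2·43 − 55·19) + (55·34 − (-35)·43) + ((-35)·7 − (-15)·34) + ((-15)·(-8) − (-20)·7) + ((-20)·19 − 2·(-8))| = 2577, so the area is 2577/2.
Summing gcd(|Δx|,|Δy|) over the edges gives the boundary count: gcd(53,24) + gcd(90,9) + gcd(20,27) + gcd(5,15) + gcd(22,27) = 1+9+1+5+1 = 17.
Pick's theorem gives I = A − B/2 + 1 = 2577/2 − 17/2 + 1 = 1281, so the closed region contains I + B = 1281 + 17 = 1298 lattice points.

1298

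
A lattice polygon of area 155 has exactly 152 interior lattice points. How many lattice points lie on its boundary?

8

Pick's theorem gives A = I + B/2 − 1, so B = 2(A − I + 1) = 2(155 − 152 + 1) = 8.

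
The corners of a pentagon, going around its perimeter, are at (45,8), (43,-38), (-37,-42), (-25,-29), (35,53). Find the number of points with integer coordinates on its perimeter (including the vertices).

Summing gcd(|Δx|,|Δy|) over the edges gives the boundary count: gcd(2,46) + gcd(80,4) + gcd(12,13) + gcd(60,82) + gcd(10,45) = 2+4+1+2+5 = 14.

14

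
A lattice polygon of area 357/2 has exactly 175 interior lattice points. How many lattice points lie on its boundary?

Pick's theorem gives A = I + B/2 − 1, so B = 2(A − I + 1) = 2(357/2 − 175 + 1) = 9.

9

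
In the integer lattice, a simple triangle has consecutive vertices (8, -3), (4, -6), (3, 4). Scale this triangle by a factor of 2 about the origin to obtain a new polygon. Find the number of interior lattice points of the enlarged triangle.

84

Using the shoelace formula, 2A = |(8·(-6) − 4·(-3)) + (4·4 − 3·(-6)) + (3·(-3) − 8·4)| = 43, so the area is 43/2.
Summing gcd(|Δx|,|Δy|) over the edges gives the boundary count: gcd(4,3) + gcd(1,10) + gcd(5,7) = 1+1+1 = 3.
Scaling by 2 multiplies the area by 2² = 4 (so the new area is 86) and multiplies the boundary lattice-point count by 2, giving 6.
By Pick's theorem, the interior count of the dilated polygon is 86 − 6/2 + 1 = 84.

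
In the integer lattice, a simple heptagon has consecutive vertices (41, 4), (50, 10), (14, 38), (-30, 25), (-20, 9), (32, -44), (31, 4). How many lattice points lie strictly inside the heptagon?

The shoelace formula gives twice the area as |(41·10 − 50·4) + (50·38 − 14·10) + (14·25 − (-30)·38) + ((-30)·9 − (-20)·25) + ((-20)·(-44) − 32·9) + (32·4 − 31·(-44)) + (31·4 − 41·4)| = 5734, so the area is 2867.
Along each edge there are gcd(|Δx|,|Δy|)+1 lattice points, so counting each shared vertex once the boundary has gcd(9,6) + gcd(36,28) + gcd(44,13) + gcd(10,16) + gcd(52,53) + gcd(1,48) + gcd(10,0) = 3+4+1+2+1+1+10 = 22.
Pick's theorem gives I = A − B/2 + 1 = 2867 − 22/2 + 1 = 2857.

2857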